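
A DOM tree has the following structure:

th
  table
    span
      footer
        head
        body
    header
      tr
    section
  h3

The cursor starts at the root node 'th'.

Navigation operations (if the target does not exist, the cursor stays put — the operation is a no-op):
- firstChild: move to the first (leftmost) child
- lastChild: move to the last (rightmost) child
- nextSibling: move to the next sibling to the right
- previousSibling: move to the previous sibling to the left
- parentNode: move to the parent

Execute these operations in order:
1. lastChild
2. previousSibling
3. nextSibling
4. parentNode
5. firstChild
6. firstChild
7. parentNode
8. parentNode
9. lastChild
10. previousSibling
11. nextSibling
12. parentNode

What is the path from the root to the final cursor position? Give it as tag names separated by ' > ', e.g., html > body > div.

After 1 (lastChild): h3
After 2 (previousSibling): table
After 3 (nextSibling): h3
After 4 (parentNode): th
After 5 (firstChild): table
After 6 (firstChild): span
After 7 (parentNode): table
After 8 (parentNode): th
After 9 (lastChild): h3
After 10 (previousSibling): table
After 11 (nextSibling): h3
After 12 (parentNode): th

Answer: th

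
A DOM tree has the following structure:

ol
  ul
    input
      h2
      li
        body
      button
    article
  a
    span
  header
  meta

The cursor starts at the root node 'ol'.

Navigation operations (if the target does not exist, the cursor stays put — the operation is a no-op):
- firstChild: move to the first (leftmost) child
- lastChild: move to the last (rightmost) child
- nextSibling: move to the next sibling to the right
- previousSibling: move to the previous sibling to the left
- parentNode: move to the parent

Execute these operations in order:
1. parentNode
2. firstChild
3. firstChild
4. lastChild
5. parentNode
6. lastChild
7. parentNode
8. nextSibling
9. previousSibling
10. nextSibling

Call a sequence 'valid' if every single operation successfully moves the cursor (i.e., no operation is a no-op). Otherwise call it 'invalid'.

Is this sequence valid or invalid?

After 1 (parentNode): ol (no-op, stayed)
After 2 (firstChild): ul
After 3 (firstChild): input
After 4 (lastChild): button
After 5 (parentNode): input
After 6 (lastChild): button
After 7 (parentNode): input
After 8 (nextSibling): article
After 9 (previousSibling): input
After 10 (nextSibling): article

Answer: invalid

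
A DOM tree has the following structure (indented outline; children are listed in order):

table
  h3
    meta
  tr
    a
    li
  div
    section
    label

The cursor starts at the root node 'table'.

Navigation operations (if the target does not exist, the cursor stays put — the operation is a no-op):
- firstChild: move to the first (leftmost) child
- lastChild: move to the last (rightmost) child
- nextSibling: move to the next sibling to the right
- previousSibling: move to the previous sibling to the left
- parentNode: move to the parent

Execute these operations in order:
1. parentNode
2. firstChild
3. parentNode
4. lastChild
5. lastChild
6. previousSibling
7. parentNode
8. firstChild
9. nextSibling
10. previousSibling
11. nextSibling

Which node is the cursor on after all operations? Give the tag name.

After 1 (parentNode): table (no-op, stayed)
After 2 (firstChild): h3
After 3 (parentNode): table
After 4 (lastChild): div
After 5 (lastChild): label
After 6 (previousSibling): section
After 7 (parentNode): div
After 8 (firstChild): section
After 9 (nextSibling): label
After 10 (previousSibling): section
After 11 (nextSibling): label

Answer: label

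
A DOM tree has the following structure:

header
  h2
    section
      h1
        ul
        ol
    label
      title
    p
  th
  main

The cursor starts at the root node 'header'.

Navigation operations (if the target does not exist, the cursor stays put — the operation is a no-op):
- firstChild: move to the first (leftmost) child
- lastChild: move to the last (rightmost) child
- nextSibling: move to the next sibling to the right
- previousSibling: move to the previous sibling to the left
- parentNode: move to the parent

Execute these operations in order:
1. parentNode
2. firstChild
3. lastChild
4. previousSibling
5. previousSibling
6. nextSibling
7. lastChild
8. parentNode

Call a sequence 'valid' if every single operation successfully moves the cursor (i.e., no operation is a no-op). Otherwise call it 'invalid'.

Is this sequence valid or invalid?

After 1 (parentNode): header (no-op, stayed)
After 2 (firstChild): h2
After 3 (lastChild): p
After 4 (previousSibling): label
After 5 (previousSibling): section
After 6 (nextSibling): label
After 7 (lastChild): title
After 8 (parentNode): label

Answer: invalid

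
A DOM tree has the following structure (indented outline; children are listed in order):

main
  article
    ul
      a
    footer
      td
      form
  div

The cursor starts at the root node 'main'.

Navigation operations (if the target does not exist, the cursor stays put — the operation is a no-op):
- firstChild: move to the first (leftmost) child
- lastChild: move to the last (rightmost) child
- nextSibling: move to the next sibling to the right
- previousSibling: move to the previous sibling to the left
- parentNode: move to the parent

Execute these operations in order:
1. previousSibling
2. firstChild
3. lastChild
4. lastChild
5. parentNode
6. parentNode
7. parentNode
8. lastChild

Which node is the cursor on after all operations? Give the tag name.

Answer: div

Derivation:
After 1 (previousSibling): main (no-op, stayed)
After 2 (firstChild): article
After 3 (lastChild): footer
After 4 (lastChild): form
After 5 (parentNode): footer
After 6 (parentNode): article
After 7 (parentNode): main
After 8 (lastChild): div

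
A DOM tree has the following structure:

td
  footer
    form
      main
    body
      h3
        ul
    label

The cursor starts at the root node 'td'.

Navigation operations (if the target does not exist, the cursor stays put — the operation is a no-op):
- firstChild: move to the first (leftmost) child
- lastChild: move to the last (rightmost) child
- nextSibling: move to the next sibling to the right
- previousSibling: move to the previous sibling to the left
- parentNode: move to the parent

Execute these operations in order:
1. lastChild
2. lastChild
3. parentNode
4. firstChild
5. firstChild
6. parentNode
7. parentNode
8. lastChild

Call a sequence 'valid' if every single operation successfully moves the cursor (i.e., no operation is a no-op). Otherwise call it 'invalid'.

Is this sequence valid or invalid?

Answer: valid

Derivation:
After 1 (lastChild): footer
After 2 (lastChild): label
After 3 (parentNode): footer
After 4 (firstChild): form
After 5 (firstChild): main
After 6 (parentNode): form
After 7 (parentNode): footer
After 8 (lastChild): label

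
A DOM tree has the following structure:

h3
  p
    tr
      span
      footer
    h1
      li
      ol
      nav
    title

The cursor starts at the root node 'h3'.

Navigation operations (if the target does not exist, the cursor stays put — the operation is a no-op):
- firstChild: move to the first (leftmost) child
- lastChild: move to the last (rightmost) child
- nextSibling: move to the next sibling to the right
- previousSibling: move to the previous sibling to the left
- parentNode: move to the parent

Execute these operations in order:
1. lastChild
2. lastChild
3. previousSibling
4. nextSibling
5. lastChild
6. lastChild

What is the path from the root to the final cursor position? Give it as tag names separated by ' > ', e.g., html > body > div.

Answer: h3 > p > title

Derivation:
After 1 (lastChild): p
After 2 (lastChild): title
After 3 (previousSibling): h1
After 4 (nextSibling): title
After 5 (lastChild): title (no-op, stayed)
After 6 (lastChild): title (no-op, stayed)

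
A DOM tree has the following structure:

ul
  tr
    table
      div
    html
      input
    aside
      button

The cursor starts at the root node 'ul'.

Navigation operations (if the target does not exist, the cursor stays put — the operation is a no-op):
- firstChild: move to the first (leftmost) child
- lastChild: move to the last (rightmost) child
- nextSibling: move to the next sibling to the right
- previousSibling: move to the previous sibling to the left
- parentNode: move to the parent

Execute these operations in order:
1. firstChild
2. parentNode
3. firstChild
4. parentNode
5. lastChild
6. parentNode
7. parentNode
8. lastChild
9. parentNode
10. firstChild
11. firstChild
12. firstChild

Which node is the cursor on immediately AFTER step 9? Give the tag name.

Answer: ul

Derivation:
After 1 (firstChild): tr
After 2 (parentNode): ul
After 3 (firstChild): tr
After 4 (parentNode): ul
After 5 (lastChild): tr
After 6 (parentNode): ul
After 7 (parentNode): ul (no-op, stayed)
After 8 (lastChild): tr
After 9 (parentNode): ul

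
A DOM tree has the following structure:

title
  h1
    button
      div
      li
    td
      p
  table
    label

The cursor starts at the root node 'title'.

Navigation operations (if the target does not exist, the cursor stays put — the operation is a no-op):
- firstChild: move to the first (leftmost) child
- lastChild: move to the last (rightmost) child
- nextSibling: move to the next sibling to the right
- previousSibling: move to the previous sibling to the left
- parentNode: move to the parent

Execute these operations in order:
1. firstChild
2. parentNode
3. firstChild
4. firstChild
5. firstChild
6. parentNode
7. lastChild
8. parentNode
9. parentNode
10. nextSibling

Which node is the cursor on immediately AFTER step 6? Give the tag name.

Answer: button

Derivation:
After 1 (firstChild): h1
After 2 (parentNode): title
After 3 (firstChild): h1
After 4 (firstChild): button
After 5 (firstChild): div
After 6 (parentNode): button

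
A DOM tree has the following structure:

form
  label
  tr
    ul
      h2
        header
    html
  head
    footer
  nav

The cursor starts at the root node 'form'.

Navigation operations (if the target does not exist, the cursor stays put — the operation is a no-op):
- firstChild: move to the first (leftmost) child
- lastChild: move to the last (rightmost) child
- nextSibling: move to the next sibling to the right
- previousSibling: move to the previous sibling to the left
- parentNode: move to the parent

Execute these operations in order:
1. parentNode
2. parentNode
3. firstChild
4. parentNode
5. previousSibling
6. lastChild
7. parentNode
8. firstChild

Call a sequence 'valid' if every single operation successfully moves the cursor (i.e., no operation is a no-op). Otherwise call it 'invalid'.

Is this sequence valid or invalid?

After 1 (parentNode): form (no-op, stayed)
After 2 (parentNode): form (no-op, stayed)
After 3 (firstChild): label
After 4 (parentNode): form
After 5 (previousSibling): form (no-op, stayed)
After 6 (lastChild): nav
After 7 (parentNode): form
After 8 (firstChild): label

Answer: invalid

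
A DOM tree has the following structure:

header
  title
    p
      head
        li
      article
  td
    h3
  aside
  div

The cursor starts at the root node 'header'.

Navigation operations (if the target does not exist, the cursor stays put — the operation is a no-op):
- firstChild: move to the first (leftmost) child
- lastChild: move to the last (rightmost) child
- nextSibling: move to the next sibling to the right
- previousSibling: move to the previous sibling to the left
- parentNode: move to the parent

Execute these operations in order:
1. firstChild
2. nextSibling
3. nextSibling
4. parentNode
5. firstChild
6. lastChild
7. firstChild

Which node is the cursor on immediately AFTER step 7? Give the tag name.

After 1 (firstChild): title
After 2 (nextSibling): td
After 3 (nextSibling): aside
After 4 (parentNode): header
After 5 (firstChild): title
After 6 (lastChild): p
After 7 (firstChild): head

Answer: head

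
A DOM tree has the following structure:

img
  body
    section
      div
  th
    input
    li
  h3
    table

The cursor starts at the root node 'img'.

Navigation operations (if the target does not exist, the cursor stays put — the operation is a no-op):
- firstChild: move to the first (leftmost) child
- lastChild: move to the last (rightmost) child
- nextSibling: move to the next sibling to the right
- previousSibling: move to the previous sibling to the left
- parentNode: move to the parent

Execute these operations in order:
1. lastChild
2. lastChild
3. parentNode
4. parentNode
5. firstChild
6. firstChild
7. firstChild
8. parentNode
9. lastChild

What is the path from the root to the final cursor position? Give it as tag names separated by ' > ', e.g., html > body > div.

After 1 (lastChild): h3
After 2 (lastChild): table
After 3 (parentNode): h3
After 4 (parentNode): img
After 5 (firstChild): body
After 6 (firstChild): section
After 7 (firstChild): div
After 8 (parentNode): section
After 9 (lastChild): div

Answer: img > body > section > div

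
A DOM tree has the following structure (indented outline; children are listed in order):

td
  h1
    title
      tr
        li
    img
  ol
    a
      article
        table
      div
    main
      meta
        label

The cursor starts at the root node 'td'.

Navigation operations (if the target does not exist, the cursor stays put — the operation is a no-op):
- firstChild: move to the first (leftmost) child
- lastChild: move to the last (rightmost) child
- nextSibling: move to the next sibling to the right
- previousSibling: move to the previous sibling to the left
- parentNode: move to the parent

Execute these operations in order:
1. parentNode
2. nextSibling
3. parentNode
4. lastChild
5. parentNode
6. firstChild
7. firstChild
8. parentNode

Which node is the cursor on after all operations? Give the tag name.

Answer: h1

Derivation:
After 1 (parentNode): td (no-op, stayed)
After 2 (nextSibling): td (no-op, stayed)
After 3 (parentNode): td (no-op, stayed)
After 4 (lastChild): ol
After 5 (parentNode): td
After 6 (firstChild): h1
After 7 (firstChild): title
After 8 (parentNode): h1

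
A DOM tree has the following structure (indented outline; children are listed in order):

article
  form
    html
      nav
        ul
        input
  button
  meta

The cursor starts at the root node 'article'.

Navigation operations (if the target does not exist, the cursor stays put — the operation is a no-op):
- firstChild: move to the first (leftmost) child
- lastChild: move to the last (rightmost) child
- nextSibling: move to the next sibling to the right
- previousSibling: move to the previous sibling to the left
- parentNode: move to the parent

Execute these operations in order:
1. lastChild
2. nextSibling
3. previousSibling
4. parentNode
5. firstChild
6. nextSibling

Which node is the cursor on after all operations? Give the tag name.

Answer: button

Derivation:
After 1 (lastChild): meta
After 2 (nextSibling): meta (no-op, stayed)
After 3 (previousSibling): button
After 4 (parentNode): article
After 5 (firstChild): form
After 6 (nextSibling): button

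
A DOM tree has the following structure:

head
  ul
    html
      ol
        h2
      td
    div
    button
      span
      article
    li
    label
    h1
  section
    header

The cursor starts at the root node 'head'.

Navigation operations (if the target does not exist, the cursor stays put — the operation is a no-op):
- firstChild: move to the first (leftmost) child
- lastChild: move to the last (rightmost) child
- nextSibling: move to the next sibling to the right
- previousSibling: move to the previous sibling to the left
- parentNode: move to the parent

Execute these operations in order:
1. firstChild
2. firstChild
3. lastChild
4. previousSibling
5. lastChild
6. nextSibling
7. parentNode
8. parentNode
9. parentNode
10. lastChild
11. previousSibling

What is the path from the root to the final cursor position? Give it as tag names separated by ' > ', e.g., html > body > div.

Answer: head > ul > label

Derivation:
After 1 (firstChild): ul
After 2 (firstChild): html
After 3 (lastChild): td
After 4 (previousSibling): ol
After 5 (lastChild): h2
After 6 (nextSibling): h2 (no-op, stayed)
After 7 (parentNode): ol
After 8 (parentNode): html
After 9 (parentNode): ul
After 10 (lastChild): h1
After 11 (previousSibling): label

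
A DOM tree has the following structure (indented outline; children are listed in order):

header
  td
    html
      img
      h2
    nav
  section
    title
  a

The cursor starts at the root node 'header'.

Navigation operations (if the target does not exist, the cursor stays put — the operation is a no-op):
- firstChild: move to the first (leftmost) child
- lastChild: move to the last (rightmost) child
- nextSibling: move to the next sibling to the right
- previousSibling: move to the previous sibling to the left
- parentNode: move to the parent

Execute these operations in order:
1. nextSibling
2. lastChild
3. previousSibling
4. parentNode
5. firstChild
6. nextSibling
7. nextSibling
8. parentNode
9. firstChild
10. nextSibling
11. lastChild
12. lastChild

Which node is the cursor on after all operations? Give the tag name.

Answer: title

Derivation:
After 1 (nextSibling): header (no-op, stayed)
After 2 (lastChild): a
After 3 (previousSibling): section
After 4 (parentNode): header
After 5 (firstChild): td
After 6 (nextSibling): section
After 7 (nextSibling): a
After 8 (parentNode): header
After 9 (firstChild): td
After 10 (nextSibling): section
After 11 (lastChild): title
After 12 (lastChild): title (no-op, stayed)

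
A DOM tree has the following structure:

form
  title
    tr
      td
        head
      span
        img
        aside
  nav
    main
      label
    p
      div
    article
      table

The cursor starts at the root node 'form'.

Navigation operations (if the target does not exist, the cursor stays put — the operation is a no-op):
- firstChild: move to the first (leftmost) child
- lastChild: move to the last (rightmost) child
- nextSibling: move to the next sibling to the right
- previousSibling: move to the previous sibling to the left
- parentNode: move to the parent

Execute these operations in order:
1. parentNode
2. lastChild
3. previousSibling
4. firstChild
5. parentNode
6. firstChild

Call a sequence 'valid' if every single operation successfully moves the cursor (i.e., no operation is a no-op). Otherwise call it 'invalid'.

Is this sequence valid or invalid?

After 1 (parentNode): form (no-op, stayed)
After 2 (lastChild): nav
After 3 (previousSibling): title
After 4 (firstChild): tr
After 5 (parentNode): title
After 6 (firstChild): tr

Answer: invalid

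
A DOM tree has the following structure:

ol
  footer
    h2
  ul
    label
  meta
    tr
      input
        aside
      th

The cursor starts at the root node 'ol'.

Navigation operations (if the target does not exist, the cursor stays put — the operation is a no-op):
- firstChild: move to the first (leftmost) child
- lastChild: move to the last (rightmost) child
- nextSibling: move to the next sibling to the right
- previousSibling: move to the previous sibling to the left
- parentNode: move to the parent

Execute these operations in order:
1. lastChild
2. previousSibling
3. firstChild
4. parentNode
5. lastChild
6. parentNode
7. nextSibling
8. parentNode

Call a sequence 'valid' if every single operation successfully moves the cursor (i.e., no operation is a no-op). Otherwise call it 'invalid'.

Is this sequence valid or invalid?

After 1 (lastChild): meta
After 2 (previousSibling): ul
After 3 (firstChild): label
After 4 (parentNode): ul
After 5 (lastChild): label
After 6 (parentNode): ul
After 7 (nextSibling): meta
After 8 (parentNode): ol

Answer: valid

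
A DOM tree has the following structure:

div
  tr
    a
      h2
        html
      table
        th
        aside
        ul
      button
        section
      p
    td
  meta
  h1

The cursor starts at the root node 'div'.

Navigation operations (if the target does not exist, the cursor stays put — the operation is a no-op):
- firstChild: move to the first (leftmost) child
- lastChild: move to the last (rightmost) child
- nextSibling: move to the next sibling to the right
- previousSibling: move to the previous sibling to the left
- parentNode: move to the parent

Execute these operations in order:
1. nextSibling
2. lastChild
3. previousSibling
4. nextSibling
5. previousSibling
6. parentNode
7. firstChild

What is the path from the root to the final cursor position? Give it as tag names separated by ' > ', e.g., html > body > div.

After 1 (nextSibling): div (no-op, stayed)
After 2 (lastChild): h1
After 3 (previousSibling): meta
After 4 (nextSibling): h1
After 5 (previousSibling): meta
After 6 (parentNode): div
After 7 (firstChild): tr

Answer: div > tr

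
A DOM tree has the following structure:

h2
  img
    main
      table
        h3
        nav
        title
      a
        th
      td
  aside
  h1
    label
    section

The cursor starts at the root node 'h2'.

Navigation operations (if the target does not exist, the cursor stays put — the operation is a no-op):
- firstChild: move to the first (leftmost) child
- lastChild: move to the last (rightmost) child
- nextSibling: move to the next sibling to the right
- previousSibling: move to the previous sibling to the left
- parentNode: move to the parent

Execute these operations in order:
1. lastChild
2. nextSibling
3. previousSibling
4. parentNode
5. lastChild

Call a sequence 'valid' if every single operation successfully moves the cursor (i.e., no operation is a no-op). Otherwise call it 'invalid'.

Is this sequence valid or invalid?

After 1 (lastChild): h1
After 2 (nextSibling): h1 (no-op, stayed)
After 3 (previousSibling): aside
After 4 (parentNode): h2
After 5 (lastChild): h1

Answer: invalid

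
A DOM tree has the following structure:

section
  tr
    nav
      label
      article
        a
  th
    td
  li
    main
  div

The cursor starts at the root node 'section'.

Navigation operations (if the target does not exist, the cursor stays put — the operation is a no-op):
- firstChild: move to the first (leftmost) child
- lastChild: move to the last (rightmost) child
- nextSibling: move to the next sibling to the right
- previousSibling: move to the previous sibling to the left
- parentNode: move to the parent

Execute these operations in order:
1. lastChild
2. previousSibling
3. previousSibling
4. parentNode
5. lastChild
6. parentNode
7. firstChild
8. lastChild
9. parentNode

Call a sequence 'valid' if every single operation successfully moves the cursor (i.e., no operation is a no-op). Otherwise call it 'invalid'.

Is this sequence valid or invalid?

Answer: valid

Derivation:
After 1 (lastChild): div
After 2 (previousSibling): li
After 3 (previousSibling): th
After 4 (parentNode): section
After 5 (lastChild): div
After 6 (parentNode): section
After 7 (firstChild): tr
After 8 (lastChild): nav
After 9 (parentNode): tr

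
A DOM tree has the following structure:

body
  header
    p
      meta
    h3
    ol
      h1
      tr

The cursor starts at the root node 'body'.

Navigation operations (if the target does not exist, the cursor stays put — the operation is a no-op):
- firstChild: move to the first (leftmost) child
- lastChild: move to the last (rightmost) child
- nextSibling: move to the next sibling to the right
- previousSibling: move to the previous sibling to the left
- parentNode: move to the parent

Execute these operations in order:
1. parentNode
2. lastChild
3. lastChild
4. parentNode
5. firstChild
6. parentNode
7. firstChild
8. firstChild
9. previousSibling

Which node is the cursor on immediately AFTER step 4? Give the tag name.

Answer: header

Derivation:
After 1 (parentNode): body (no-op, stayed)
After 2 (lastChild): header
After 3 (lastChild): ol
After 4 (parentNode): header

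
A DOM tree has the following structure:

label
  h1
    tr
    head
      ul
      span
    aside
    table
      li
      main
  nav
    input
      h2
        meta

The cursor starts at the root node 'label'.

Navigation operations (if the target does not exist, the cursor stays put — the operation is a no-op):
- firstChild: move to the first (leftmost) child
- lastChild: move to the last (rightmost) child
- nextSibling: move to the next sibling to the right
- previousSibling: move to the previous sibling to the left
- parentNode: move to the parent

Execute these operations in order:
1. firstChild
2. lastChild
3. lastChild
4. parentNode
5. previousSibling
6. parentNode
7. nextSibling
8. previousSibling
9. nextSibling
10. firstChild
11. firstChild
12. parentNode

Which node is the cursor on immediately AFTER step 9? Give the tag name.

After 1 (firstChild): h1
After 2 (lastChild): table
After 3 (lastChild): main
After 4 (parentNode): table
After 5 (previousSibling): aside
After 6 (parentNode): h1
After 7 (nextSibling): nav
After 8 (previousSibling): h1
After 9 (nextSibling): nav

Answer: nav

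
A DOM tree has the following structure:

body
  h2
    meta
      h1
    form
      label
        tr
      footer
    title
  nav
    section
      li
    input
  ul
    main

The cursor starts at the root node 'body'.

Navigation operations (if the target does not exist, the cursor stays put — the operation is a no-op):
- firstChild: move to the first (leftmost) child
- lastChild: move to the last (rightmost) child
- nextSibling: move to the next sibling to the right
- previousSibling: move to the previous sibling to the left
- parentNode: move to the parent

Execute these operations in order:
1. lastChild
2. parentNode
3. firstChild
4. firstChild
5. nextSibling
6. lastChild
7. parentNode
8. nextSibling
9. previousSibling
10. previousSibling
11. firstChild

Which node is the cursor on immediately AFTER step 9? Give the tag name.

After 1 (lastChild): ul
After 2 (parentNode): body
After 3 (firstChild): h2
After 4 (firstChild): meta
After 5 (nextSibling): form
After 6 (lastChild): footer
After 7 (parentNode): form
After 8 (nextSibling): title
After 9 (previousSibling): form

Answer: form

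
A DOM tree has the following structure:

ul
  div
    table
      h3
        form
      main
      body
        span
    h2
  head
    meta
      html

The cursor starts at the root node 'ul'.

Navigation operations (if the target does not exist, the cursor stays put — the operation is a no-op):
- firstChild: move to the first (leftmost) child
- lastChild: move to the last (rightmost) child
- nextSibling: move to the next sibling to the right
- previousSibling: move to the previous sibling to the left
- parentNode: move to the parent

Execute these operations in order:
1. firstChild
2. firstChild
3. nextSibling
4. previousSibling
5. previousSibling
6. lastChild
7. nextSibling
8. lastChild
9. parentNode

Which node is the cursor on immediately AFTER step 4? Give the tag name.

After 1 (firstChild): div
After 2 (firstChild): table
After 3 (nextSibling): h2
After 4 (previousSibling): table

Answer: table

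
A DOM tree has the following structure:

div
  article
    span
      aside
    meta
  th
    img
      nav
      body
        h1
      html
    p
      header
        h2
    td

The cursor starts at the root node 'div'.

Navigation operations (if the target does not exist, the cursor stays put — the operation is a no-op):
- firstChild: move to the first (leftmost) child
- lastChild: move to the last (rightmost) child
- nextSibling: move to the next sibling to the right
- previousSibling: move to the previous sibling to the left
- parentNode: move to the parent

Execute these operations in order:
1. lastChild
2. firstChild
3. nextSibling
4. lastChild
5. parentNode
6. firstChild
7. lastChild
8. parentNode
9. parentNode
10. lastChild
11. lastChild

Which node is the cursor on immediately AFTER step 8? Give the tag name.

After 1 (lastChild): th
After 2 (firstChild): img
After 3 (nextSibling): p
After 4 (lastChild): header
After 5 (parentNode): p
After 6 (firstChild): header
After 7 (lastChild): h2
After 8 (parentNode): header

Answer: header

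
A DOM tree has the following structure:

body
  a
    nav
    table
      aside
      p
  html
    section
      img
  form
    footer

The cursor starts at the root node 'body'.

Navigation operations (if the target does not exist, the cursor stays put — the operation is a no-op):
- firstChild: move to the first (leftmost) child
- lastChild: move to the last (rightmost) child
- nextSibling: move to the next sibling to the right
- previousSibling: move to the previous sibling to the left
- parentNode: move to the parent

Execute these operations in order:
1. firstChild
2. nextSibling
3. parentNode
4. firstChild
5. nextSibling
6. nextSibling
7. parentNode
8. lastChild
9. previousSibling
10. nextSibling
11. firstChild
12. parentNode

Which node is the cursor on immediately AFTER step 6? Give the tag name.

Answer: form

Derivation:
After 1 (firstChild): a
After 2 (nextSibling): html
After 3 (parentNode): body
After 4 (firstChild): a
After 5 (nextSibling): html
After 6 (nextSibling): form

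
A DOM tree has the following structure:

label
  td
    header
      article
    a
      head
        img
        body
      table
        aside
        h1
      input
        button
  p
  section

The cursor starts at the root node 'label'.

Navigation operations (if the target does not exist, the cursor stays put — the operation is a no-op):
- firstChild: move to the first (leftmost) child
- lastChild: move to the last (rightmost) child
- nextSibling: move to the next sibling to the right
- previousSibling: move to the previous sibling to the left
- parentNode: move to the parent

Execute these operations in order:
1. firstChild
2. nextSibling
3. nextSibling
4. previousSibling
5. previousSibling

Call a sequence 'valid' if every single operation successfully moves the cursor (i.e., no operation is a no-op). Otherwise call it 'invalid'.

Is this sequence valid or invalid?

Answer: valid

Derivation:
After 1 (firstChild): td
After 2 (nextSibling): p
After 3 (nextSibling): section
After 4 (previousSibling): p
After 5 (previousSibling): td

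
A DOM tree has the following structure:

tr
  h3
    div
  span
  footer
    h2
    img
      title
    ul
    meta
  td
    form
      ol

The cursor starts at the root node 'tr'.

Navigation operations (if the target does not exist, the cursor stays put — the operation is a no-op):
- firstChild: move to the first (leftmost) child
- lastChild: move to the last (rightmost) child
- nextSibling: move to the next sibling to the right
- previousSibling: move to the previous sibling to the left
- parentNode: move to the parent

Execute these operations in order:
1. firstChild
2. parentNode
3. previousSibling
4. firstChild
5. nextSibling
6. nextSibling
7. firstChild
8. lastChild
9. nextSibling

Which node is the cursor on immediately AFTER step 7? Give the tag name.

Answer: h2

Derivation:
After 1 (firstChild): h3
After 2 (parentNode): tr
After 3 (previousSibling): tr (no-op, stayed)
After 4 (firstChild): h3
After 5 (nextSibling): span
After 6 (nextSibling): footer
After 7 (firstChild): h2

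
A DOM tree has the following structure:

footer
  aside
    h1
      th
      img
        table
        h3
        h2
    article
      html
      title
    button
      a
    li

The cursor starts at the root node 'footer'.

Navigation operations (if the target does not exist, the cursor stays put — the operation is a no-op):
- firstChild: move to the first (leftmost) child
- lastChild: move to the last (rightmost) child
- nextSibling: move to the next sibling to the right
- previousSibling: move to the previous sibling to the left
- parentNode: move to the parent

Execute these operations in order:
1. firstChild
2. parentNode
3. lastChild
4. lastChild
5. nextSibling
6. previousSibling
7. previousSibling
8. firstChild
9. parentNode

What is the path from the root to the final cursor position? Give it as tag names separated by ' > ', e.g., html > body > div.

After 1 (firstChild): aside
After 2 (parentNode): footer
After 3 (lastChild): aside
After 4 (lastChild): li
After 5 (nextSibling): li (no-op, stayed)
After 6 (previousSibling): button
After 7 (previousSibling): article
After 8 (firstChild): html
After 9 (parentNode): article

Answer: footer > aside > article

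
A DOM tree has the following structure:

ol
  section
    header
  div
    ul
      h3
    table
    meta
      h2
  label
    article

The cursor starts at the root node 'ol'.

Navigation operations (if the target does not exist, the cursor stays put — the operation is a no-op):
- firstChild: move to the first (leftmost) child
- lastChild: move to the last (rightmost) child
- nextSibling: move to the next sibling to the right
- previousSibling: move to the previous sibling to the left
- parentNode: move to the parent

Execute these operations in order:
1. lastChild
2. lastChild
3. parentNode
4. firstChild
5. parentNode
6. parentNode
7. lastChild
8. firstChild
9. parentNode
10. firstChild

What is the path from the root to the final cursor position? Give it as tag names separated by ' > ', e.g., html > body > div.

After 1 (lastChild): label
After 2 (lastChild): article
After 3 (parentNode): label
After 4 (firstChild): article
After 5 (parentNode): label
After 6 (parentNode): ol
After 7 (lastChild): label
After 8 (firstChild): article
After 9 (parentNode): label
After 10 (firstChild): article

Answer: ol > label > article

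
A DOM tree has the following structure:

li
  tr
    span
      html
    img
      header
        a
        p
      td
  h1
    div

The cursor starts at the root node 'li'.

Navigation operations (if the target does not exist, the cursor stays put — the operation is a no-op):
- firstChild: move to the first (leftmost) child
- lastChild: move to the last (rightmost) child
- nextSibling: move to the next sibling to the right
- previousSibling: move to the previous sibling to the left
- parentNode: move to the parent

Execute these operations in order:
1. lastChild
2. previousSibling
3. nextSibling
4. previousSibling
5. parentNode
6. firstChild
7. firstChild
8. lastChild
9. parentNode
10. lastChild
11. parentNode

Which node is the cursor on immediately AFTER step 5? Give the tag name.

After 1 (lastChild): h1
After 2 (previousSibling): tr
After 3 (nextSibling): h1
After 4 (previousSibling): tr
After 5 (parentNode): li

Answer: li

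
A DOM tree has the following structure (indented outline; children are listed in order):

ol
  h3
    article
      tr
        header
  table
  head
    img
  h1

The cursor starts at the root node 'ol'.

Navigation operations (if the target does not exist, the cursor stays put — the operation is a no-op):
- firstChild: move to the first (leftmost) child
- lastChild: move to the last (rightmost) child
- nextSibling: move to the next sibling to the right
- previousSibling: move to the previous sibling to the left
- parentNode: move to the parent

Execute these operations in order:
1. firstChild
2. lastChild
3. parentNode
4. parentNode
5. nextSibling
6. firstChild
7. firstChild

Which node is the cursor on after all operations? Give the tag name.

Answer: article

Derivation:
After 1 (firstChild): h3
After 2 (lastChild): article
After 3 (parentNode): h3
After 4 (parentNode): ol
After 5 (nextSibling): ol (no-op, stayed)
After 6 (firstChild): h3
After 7 (firstChild): article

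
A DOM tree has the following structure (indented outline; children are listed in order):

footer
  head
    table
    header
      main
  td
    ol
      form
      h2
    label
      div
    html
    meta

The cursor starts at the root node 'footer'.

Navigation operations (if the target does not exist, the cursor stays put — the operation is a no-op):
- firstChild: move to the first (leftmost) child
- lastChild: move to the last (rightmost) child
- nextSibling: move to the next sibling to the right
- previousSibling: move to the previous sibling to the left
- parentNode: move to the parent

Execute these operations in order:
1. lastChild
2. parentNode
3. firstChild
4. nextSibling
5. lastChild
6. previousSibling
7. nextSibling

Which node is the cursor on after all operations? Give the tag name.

After 1 (lastChild): td
After 2 (parentNode): footer
After 3 (firstChild): head
After 4 (nextSibling): td
After 5 (lastChild): meta
After 6 (previousSibling): html
After 7 (nextSibling): meta

Answer: meta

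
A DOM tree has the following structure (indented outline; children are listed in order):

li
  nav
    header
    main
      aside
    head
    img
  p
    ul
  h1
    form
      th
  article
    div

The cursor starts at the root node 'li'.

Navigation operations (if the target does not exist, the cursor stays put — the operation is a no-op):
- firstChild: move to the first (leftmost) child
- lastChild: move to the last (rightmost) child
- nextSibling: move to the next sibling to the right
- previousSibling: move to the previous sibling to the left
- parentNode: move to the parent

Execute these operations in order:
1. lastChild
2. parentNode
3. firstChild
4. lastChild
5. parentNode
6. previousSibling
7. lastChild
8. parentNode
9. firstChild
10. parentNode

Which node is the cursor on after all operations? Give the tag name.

Answer: nav

Derivation:
After 1 (lastChild): article
After 2 (parentNode): li
After 3 (firstChild): nav
After 4 (lastChild): img
After 5 (parentNode): nav
After 6 (previousSibling): nav (no-op, stayed)
After 7 (lastChild): img
After 8 (parentNode): nav
After 9 (firstChild): header
After 10 (parentNode): nav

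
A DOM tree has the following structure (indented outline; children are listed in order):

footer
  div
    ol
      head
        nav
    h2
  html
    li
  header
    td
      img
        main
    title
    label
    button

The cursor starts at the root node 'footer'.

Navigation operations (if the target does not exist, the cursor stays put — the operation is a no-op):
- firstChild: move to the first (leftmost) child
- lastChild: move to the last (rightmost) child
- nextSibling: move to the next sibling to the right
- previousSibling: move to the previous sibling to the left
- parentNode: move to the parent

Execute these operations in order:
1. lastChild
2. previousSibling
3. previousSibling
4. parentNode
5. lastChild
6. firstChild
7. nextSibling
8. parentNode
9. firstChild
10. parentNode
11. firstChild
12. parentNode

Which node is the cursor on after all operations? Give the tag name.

Answer: header

Derivation:
After 1 (lastChild): header
After 2 (previousSibling): html
After 3 (previousSibling): div
After 4 (parentNode): footer
After 5 (lastChild): header
After 6 (firstChild): td
After 7 (nextSibling): title
After 8 (parentNode): header
After 9 (firstChild): td
After 10 (parentNode): header
After 11 (firstChild): td
After 12 (parentNode): header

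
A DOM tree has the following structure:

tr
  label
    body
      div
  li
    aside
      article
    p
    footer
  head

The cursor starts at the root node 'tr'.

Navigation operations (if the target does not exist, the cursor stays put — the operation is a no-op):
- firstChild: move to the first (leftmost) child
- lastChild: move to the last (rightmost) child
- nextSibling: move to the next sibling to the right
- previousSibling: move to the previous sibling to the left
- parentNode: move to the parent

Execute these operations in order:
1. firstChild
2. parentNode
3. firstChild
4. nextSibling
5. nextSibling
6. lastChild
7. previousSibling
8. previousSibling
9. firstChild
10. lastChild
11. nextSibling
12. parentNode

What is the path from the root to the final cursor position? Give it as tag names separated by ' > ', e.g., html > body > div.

Answer: tr > label > body

Derivation:
After 1 (firstChild): label
After 2 (parentNode): tr
After 3 (firstChild): label
After 4 (nextSibling): li
After 5 (nextSibling): head
After 6 (lastChild): head (no-op, stayed)
After 7 (previousSibling): li
After 8 (previousSibling): label
After 9 (firstChild): body
After 10 (lastChild): div
After 11 (nextSibling): div (no-op, stayed)
After 12 (parentNode): body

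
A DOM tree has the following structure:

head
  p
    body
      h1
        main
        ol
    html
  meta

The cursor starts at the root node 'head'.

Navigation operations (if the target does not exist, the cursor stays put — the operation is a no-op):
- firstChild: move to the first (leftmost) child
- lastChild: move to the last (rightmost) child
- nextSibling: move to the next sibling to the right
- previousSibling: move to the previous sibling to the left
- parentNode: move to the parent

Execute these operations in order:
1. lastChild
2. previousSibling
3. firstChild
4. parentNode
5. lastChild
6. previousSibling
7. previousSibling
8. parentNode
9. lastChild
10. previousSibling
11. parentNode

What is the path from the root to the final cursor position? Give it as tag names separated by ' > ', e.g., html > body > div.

After 1 (lastChild): meta
After 2 (previousSibling): p
After 3 (firstChild): body
After 4 (parentNode): p
After 5 (lastChild): html
After 6 (previousSibling): body
After 7 (previousSibling): body (no-op, stayed)
After 8 (parentNode): p
After 9 (lastChild): html
After 10 (previousSibling): body
After 11 (parentNode): p

Answer: head > p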